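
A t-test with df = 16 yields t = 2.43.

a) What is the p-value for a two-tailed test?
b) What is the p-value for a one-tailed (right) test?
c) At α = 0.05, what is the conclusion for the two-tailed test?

Answer: a) 0.0272, b) 0.0136, c) reject H₀

Derivation:
Using t-distribution with df = 16:
a) Two-tailed: p = 2×P(T > 2.43) = 0.0272
b) One-tailed: p = P(T > 2.43) = 0.0136
c) 0.0272 < 0.05, reject H₀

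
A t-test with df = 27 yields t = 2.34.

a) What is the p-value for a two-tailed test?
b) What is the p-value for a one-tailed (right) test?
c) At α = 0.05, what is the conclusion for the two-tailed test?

Answer: a) 0.0269, b) 0.0135, c) reject H₀

Derivation:
Using t-distribution with df = 27:
a) Two-tailed: p = 2×P(T > 2.34) = 0.0269
b) One-tailed: p = P(T > 2.34) = 0.0135
c) 0.0269 < 0.05, reject H₀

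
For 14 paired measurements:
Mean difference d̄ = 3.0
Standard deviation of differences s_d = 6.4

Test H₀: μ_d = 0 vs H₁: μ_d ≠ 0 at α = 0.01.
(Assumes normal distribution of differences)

Answer: t = 1.7539, fail to reject H₀

Derivation:
df = n - 1 = 13
SE = s_d/√n = 6.4/√14 = 1.7105
t = d̄/SE = 3.0/1.7105 = 1.7539
Critical value: t_{0.005,13} = ±3.012
p-value ≈ 0.1030
Decision: fail to reject H₀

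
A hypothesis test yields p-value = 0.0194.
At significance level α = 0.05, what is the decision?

Compare p-value to α:
0.0194 < 0.05
Decision: reject H₀

Answer: reject H₀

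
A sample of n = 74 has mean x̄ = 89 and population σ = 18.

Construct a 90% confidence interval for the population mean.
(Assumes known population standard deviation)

Confidence level: 90%, α = 0.1
z_0.05 = 1.645
SE = σ/√n = 18/√74 = 2.0925
Margin of error = 1.645 × 2.0925 = 3.4422
CI: x̄ ± margin = 89 ± 3.4422
CI: (85.5578, 92.4422)

Answer: (85.5578, 92.4422)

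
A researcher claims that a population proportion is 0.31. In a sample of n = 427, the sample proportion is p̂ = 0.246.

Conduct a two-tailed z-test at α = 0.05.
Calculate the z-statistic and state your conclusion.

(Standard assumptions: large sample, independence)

H₀: p = 0.31, H₁: p ≠ 0.31
Standard error: SE = √(p₀(1-p₀)/n) = √(0.31×0.69/427) = 0.022382
z-statistic: z = (p̂ - p₀)/SE = (0.246 - 0.31)/0.022382 = -2.8594
Critical value: z_0.025 = ±1.960
p-value = 0.0042
Decision: reject H₀ at α = 0.05

Answer: z = -2.8594, reject H₀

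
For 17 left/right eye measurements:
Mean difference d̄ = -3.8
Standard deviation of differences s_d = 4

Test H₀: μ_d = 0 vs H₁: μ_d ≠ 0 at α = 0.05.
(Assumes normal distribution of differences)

Answer: t = -3.9171, reject H₀

Derivation:
df = n - 1 = 16
SE = s_d/√n = 4/√17 = 0.9701
t = d̄/SE = -3.8/0.9701 = -3.9171
Critical value: t_{0.025,16} = ±2.120
p-value ≈ 0.0012
Decision: reject H₀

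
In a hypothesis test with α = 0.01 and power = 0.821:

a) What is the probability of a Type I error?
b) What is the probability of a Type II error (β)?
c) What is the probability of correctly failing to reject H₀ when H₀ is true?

Answer: a) 0.01, b) 0.179, c) 0.99

Derivation:
a) Type I error probability = α = 0.01
b) Power = P(reject H₀ | H₁ true) = 1 - β = 0.821, so Type II error probability = β = 1 - Power = 0.179
c) P(fail to reject H₀ | H₀ true) = 1 - α = 0.99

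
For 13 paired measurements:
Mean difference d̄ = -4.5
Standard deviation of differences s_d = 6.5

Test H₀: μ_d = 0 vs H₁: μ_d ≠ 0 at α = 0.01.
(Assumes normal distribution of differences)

Answer: t = -2.4961, fail to reject H₀

Derivation:
df = n - 1 = 12
SE = s_d/√n = 6.5/√13 = 1.8028
t = d̄/SE = -4.5/1.8028 = -2.4961
Critical value: t_{0.005,12} = ±3.055
p-value ≈ 0.0281
Decision: fail to reject H₀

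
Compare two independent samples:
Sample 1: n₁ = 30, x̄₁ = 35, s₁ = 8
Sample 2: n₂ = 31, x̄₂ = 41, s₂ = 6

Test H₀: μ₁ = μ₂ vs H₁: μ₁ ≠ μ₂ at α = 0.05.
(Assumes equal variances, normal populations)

Pooled variance: s²_p = [29×8² + 30×6²]/(59) = 49.7627
s_p = 7.0543
SE = s_p×√(1/n₁ + 1/n₂) = 7.0543×√(1/30 + 1/31) = 1.8067
t = (x̄₁ - x̄₂)/SE = (35 - 41)/1.8067 = -3.3210
df = 59, t-critical = ±2.001
Decision: reject H₀

Answer: t = -3.3210, reject H₀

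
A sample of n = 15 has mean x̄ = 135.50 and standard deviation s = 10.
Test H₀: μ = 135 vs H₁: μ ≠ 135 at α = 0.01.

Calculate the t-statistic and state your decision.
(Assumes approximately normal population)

df = n - 1 = 14
SE = s/√n = 10/√15 = 2.5820
t = (x̄ - μ₀)/SE = (135.50 - 135)/2.5820 = 0.1936
Critical value: t_{0.005,14} = ±2.977
p-value ≈ 0.8493
Decision: fail to reject H₀

Answer: t = 0.1936, fail to reject H₀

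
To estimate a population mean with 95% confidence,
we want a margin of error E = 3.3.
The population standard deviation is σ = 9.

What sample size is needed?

Answer: n = 29

Derivation:
z_0.025 = 1.960
n = (z×σ/E)² = (1.960×9/3.3)²
n = 28.5739
Round up: n = 29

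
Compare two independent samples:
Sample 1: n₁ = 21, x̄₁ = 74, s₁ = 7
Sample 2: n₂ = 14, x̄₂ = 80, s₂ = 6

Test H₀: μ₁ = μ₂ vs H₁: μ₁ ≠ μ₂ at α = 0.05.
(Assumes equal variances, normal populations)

Pooled variance: s²_p = [20×7² + 13×6²]/(33) = 43.8788
s_p = 6.6241
SE = s_p×√(1/n₁ + 1/n₂) = 6.6241×√(1/21 + 1/14) = 2.2855
t = (x̄₁ - x̄₂)/SE = (74 - 80)/2.2855 = -2.6252
df = 33, t-critical = ±2.035
Decision: reject H₀

Answer: t = -2.6252, reject H₀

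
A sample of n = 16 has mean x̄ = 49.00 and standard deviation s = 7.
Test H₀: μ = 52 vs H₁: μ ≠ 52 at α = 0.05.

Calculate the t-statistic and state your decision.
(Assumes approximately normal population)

Answer: t = -1.7143, fail to reject H₀

Derivation:
df = n - 1 = 15
SE = s/√n = 7/√16 = 1.7500
t = (x̄ - μ₀)/SE = (49.00 - 52)/1.7500 = -1.7143
Critical value: t_{0.025,15} = ±2.131
p-value ≈ 0.1071
Decision: fail to reject H₀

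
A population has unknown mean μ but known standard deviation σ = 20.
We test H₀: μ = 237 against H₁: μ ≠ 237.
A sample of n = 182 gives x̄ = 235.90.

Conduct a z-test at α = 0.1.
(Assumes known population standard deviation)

Standard error: SE = σ/√n = 20/√182 = 1.4825
z-statistic: z = (x̄ - μ₀)/SE = (235.90 - 237)/1.4825 = -0.7420
Critical value: ±1.645
p-value = 0.4581
Decision: fail to reject H₀

Answer: z = -0.7420, fail to reject H₀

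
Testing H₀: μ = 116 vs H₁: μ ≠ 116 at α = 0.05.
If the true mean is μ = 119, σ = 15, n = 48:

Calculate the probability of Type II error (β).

SE = σ/√n = 15/√48 = 2.1651
Critical values: μ₀ ± z_0.025×SE = 116 ± 1.960×2.1651
Acceptance region: (111.7564, 120.2436)
Under H₁ (μ = 119): z_high = (120.2436 - 119)/2.1651 = 0.5744, z_low = (111.7564 - 119)/2.1651 = -3.3456
β = P(not reject | H₁) = Φ(0.5744) - Φ(-3.3456) ≈ 0.7167

Answer: β ≈ 0.7167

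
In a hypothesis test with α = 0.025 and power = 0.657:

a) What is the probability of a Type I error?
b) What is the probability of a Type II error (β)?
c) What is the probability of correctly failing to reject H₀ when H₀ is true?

Answer: a) 0.025, b) 0.343, c) 0.975

Derivation:
a) Type I error probability = α = 0.025
b) Power = P(reject H₀ | H₁ true) = 1 - β = 0.657, so Type II error probability = β = 1 - Power = 0.343
c) P(fail to reject H₀ | H₀ true) = 1 - α = 0.975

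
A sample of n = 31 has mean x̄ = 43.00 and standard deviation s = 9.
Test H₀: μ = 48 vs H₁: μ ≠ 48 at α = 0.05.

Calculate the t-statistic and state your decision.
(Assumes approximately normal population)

Answer: t = -3.0933, reject H₀

Derivation:
df = n - 1 = 30
SE = s/√n = 9/√31 = 1.6164
t = (x̄ - μ₀)/SE = (43.00 - 48)/1.6164 = -3.0933
Critical value: t_{0.025,30} = ±2.042
p-value ≈ 0.0043
Decision: reject H₀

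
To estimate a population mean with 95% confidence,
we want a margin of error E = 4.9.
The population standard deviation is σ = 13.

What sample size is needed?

Answer: n = 28

Derivation:
z_0.025 = 1.960
n = (z×σ/E)² = (1.960×13/4.9)²
n = 27.0400
Round up: n = 28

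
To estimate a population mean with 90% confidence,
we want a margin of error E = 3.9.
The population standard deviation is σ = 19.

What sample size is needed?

Answer: n = 65

Derivation:
z_0.05 = 1.645
n = (z×σ/E)² = (1.645×19/3.9)²
n = 64.2258
Round up: n = 65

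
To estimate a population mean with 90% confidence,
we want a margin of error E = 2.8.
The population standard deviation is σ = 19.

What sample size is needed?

z_0.05 = 1.645
n = (z×σ/E)² = (1.645×19/2.8)²
n = 124.6014
Round up: n = 125

Answer: n = 125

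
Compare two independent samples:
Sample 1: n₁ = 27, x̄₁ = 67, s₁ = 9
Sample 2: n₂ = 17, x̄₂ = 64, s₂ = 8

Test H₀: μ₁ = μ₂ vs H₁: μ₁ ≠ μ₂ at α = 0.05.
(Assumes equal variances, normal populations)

Pooled variance: s²_p = [26×9² + 16×8²]/(42) = 74.5238
s_p = 8.6327
SE = s_p×√(1/n₁ + 1/n₂) = 8.6327×√(1/27 + 1/17) = 2.6728
t = (x̄₁ - x̄₂)/SE = (67 - 64)/2.6728 = 1.1224
df = 42, t-critical = ±2.018
Decision: fail to reject H₀

Answer: t = 1.1224, fail to reject H₀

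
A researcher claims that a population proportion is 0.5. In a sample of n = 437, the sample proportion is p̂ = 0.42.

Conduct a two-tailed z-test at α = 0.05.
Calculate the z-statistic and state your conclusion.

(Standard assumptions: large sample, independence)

Answer: z = -3.3448, reject H₀

Derivation:
H₀: p = 0.5, H₁: p ≠ 0.5
Standard error: SE = √(p₀(1-p₀)/n) = √(0.5×0.5/437) = 0.023918
z-statistic: z = (p̂ - p₀)/SE = (0.42 - 0.5)/0.023918 = -3.3448
Critical value: z_0.025 = ±1.960
p-value = 0.0008
Decision: reject H₀ at α = 0.05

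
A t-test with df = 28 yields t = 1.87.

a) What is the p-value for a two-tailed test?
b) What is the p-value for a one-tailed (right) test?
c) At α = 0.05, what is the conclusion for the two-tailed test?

Answer: a) 0.0720, b) 0.0360, c) fail to reject H₀

Derivation:
Using t-distribution with df = 28:
a) Two-tailed: p = 2×P(T > 1.87) = 0.0720
b) One-tailed: p = P(T > 1.87) = 0.0360
c) 0.0720 ≥ 0.05, fail to reject H₀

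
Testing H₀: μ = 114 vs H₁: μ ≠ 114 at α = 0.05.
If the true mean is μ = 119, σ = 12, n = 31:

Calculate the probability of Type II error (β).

Answer: β ≈ 0.3595

Derivation:
SE = σ/√n = 12/√31 = 2.1553
Critical values: μ₀ ± z_0.025×SE = 114 ± 1.960×2.1553
Acceptance region: (109.7756, 118.2244)
Under H₁ (μ = 119): z_high = (118.2244 - 119)/2.1553 = -0.3599, z_low = (109.7756 - 119)/2.1553 = -4.2799
β = P(not reject | H₁) = Φ(-0.3599) - Φ(-4.2799) ≈ 0.3595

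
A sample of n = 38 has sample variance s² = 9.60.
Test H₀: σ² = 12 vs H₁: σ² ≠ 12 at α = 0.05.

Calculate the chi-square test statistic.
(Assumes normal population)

df = n - 1 = 37
χ² = (n-1)s²/σ₀² = 37×9.60/12 = 29.6000
Critical values: χ²_{0.975,37} = 22.106, χ²_{0.025,37} = 55.668
Rejection region: χ² < 22.106 or χ² > 55.668
Decision: fail to reject H₀

Answer: χ² = 29.6000, fail to reject H₀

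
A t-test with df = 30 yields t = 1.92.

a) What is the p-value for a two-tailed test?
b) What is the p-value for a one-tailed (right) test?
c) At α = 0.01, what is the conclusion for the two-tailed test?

Using t-distribution with df = 30:
a) Two-tailed: p = 2×P(T > 1.92) = 0.0644
b) One-tailed: p = P(T > 1.92) = 0.0322
c) 0.0644 ≥ 0.01, fail to reject H₀

Answer: a) 0.0644, b) 0.0322, c) fail to reject H₀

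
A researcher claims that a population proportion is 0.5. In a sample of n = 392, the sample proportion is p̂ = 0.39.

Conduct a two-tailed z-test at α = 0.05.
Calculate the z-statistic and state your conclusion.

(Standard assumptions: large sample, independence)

H₀: p = 0.5, H₁: p ≠ 0.5
Standard error: SE = √(p₀(1-p₀)/n) = √(0.5×0.5/392) = 0.025254
z-statistic: z = (p̂ - p₀)/SE = (0.39 - 0.5)/0.025254 = -4.3557
Critical value: z_0.025 = ±1.960
p-value < 0.0001
Decision: reject H₀ at α = 0.05

Answer: z = -4.3557, reject H₀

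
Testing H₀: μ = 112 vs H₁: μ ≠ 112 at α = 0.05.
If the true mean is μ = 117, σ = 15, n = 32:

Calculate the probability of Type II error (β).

Answer: β ≈ 0.5296

Derivation:
SE = σ/√n = 15/√32 = 2.6517
Critical values: μ₀ ± z_0.025×SE = 112 ± 1.960×2.6517
Acceptance region: (106.8027, 117.1973)
Under H₁ (μ = 117): z_high = (117.1973 - 117)/2.6517 = 0.0744, z_low = (106.8027 - 117)/2.6517 = -3.8456
β = P(not reject | H₁) = Φ(0.0744) - Φ(-3.8456) ≈ 0.5296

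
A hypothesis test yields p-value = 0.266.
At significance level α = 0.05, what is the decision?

Answer: fail to reject H₀

Derivation:
Compare p-value to α:
0.266 ≥ 0.05
Decision: fail to reject H₀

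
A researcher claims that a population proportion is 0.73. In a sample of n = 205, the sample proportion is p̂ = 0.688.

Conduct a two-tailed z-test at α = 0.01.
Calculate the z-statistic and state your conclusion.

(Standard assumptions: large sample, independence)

H₀: p = 0.73, H₁: p ≠ 0.73
Standard error: SE = √(p₀(1-p₀)/n) = √(0.73×0.27/205) = 0.031007
z-statistic: z = (p̂ - p₀)/SE = (0.688 - 0.73)/0.031007 = -1.3545
Critical value: z_0.005 = ±2.576
p-value = 0.1756
Decision: fail to reject H₀ at α = 0.01

Answer: z = -1.3545, fail to reject H₀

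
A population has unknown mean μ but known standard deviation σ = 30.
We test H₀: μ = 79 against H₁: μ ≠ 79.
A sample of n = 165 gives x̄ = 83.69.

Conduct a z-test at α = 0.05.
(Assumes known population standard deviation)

Answer: z = 2.0081, reject H₀

Derivation:
Standard error: SE = σ/√n = 30/√165 = 2.3355
z-statistic: z = (x̄ - μ₀)/SE = (83.69 - 79)/2.3355 = 2.0081
Critical value: ±1.960
p-value = 0.0446
Decision: reject H₀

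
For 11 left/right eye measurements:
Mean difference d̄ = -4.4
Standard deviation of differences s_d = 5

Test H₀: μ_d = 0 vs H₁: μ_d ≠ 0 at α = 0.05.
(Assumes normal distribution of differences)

df = n - 1 = 10
SE = s_d/√n = 5/√11 = 1.5076
t = d̄/SE = -4.4/1.5076 = -2.9185
Critical value: t_{0.025,10} = ±2.228
p-value ≈ 0.0153
Decision: reject H₀

Answer: t = -2.9185, reject H₀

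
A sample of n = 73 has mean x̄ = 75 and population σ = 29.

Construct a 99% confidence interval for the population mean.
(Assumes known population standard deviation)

Answer: (66.2565, 83.7435)

Derivation:
Confidence level: 99%, α = 0.01
z_0.005 = 2.576
SE = σ/√n = 29/√73 = 3.3942
Margin of error = 2.576 × 3.3942 = 8.7435
CI: x̄ ± margin = 75 ± 8.7435
CI: (66.2565, 83.7435)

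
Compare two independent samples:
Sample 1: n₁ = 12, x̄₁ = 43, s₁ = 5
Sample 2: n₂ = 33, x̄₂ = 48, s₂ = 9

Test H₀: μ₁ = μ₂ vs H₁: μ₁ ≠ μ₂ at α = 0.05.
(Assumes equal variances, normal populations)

Pooled variance: s²_p = [11×5² + 32×9²]/(43) = 66.6744
s_p = 8.1654
SE = s_p×√(1/n₁ + 1/n₂) = 8.1654×√(1/12 + 1/33) = 2.7526
t = (x̄₁ - x̄₂)/SE = (43 - 48)/2.7526 = -1.8165
df = 43, t-critical = ±2.017
Decision: fail to reject H₀

Answer: t = -1.8165, fail to reject H₀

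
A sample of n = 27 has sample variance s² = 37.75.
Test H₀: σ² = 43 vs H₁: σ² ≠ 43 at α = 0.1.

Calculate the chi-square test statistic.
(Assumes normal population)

df = n - 1 = 26
χ² = (n-1)s²/σ₀² = 26×37.75/43 = 22.8256
Critical values: χ²_{0.95,26} = 15.379, χ²_{0.05,26} = 38.885
Rejection region: χ² < 15.379 or χ² > 38.885
Decision: fail to reject H₀

Answer: χ² = 22.8256, fail to reject H₀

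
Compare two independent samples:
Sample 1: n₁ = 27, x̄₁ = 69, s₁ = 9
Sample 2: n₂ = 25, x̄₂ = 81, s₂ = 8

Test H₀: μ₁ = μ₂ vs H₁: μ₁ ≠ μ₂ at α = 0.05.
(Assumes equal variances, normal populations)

Pooled variance: s²_p = [26×9² + 24×8²]/(50) = 72.8400
s_p = 8.5346
SE = s_p×√(1/n₁ + 1/n₂) = 8.5346×√(1/27 + 1/25) = 2.3688
t = (x̄₁ - x̄₂)/SE = (69 - 81)/2.3688 = -5.0659
df = 50, t-critical = ±2.009
Decision: reject H₀

Answer: t = -5.0659, reject H₀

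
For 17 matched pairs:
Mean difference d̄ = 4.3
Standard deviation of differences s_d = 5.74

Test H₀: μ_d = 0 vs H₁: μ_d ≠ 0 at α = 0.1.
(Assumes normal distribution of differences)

df = n - 1 = 16
SE = s_d/√n = 5.74/√17 = 1.3922
t = d̄/SE = 4.3/1.3922 = 3.0886
Critical value: t_{0.05,16} = ±1.746
p-value ≈ 0.0070
Decision: reject H₀

Answer: t = 3.0886, reject H₀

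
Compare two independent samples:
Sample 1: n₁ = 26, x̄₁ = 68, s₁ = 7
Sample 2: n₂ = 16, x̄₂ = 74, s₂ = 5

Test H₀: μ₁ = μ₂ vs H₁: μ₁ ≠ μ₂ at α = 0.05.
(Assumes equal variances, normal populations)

Answer: t = -2.9857, reject H₀

Derivation:
Pooled variance: s²_p = [25×7² + 15×5²]/(40) = 40.0000
s_p = 6.3246
SE = s_p×√(1/n₁ + 1/n₂) = 6.3246×√(1/26 + 1/16) = 2.0096
t = (x̄₁ - x̄₂)/SE = (68 - 74)/2.0096 = -2.9857
df = 40, t-critical = ±2.021
Decision: reject H₀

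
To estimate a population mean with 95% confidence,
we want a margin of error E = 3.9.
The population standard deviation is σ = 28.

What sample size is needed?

z_0.025 = 1.960
n = (z×σ/E)² = (1.960×28/3.9)²
n = 198.0154
Round up: n = 199

Answer: n = 199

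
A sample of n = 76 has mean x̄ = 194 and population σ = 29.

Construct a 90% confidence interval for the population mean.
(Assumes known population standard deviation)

Confidence level: 90%, α = 0.1
z_0.05 = 1.645
SE = σ/√n = 29/√76 = 3.3265
Margin of error = 1.645 × 3.3265 = 5.4721
CI: x̄ ± margin = 194 ± 5.4721
CI: (188.5279, 199.4721)

Answer: (188.5279, 199.4721)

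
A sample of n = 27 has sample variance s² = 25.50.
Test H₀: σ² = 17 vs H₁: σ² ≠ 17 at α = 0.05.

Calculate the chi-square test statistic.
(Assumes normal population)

Answer: χ² = 39.0000, fail to reject H₀

Derivation:
df = n - 1 = 26
χ² = (n-1)s²/σ₀² = 26×25.50/17 = 39.0000
Critical values: χ²_{0.975,26} = 13.844, χ²_{0.025,26} = 41.923
Rejection region: χ² < 13.844 or χ² > 41.923
Decision: fail to reject H₀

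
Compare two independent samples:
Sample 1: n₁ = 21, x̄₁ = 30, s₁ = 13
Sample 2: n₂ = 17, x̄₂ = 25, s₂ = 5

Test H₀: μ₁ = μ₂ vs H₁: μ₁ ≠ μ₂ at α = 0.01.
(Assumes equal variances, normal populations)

Pooled variance: s²_p = [20×13² + 16×5²]/(36) = 105.0000
s_p = 10.2470
SE = s_p×√(1/n₁ + 1/n₂) = 10.2470×√(1/21 + 1/17) = 3.3431
t = (x̄₁ - x̄₂)/SE = (30 - 25)/3.3431 = 1.4956
df = 36, t-critical = ±2.719
Decision: fail to reject H₀

Answer: t = 1.4956, fail to reject H₀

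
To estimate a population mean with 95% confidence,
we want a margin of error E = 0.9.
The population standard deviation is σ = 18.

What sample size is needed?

z_0.025 = 1.960
n = (z×σ/E)² = (1.960×18/0.9)²
n = 1536.6400
Round up: n = 1537

Answer: n = 1537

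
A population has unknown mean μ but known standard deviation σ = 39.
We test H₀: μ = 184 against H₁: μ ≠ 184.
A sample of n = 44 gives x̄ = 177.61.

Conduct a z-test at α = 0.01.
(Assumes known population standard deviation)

Answer: z = -1.0868, fail to reject H₀

Derivation:
Standard error: SE = σ/√n = 39/√44 = 5.8795
z-statistic: z = (x̄ - μ₀)/SE = (177.61 - 184)/5.8795 = -1.0868
Critical value: ±2.576
p-value = 0.2771
Decision: fail to reject H₀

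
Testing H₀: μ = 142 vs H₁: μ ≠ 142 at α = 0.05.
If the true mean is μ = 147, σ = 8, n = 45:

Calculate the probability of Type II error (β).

Answer: β ≈ 0.0128

Derivation:
SE = σ/√n = 8/√45 = 1.1926
Critical values: μ₀ ± z_0.025×SE = 142 ± 1.960×1.1926
Acceptance region: (139.6625, 144.3375)
Under H₁ (μ = 147): z_high = (144.3375 - 147)/1.1926 = -2.2325, z_low = (139.6625 - 147)/1.1926 = -6.1525
β = P(not reject | H₁) = Φ(-2.2325) - Φ(-6.1525) ≈ 0.0128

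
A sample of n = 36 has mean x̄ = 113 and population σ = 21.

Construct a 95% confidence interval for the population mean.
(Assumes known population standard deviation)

Confidence level: 95%, α = 0.05
z_0.025 = 1.960
SE = σ/√n = 21/√36 = 3.5000
Margin of error = 1.960 × 3.5000 = 6.8600
CI: x̄ ± margin = 113 ± 6.8600
CI: (106.1400, 119.8600)

Answer: (106.1400, 119.8600)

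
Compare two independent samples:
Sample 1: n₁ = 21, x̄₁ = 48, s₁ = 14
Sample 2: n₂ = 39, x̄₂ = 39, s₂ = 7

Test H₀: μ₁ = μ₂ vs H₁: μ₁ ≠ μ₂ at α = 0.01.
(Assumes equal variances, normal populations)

Pooled variance: s²_p = [20×14² + 38×7²]/(58) = 99.6897
s_p = 9.9845
SE = s_p×√(1/n₁ + 1/n₂) = 9.9845×√(1/21 + 1/39) = 2.7025
t = (x̄₁ - x̄₂)/SE = (48 - 39)/2.7025 = 3.3302
df = 58, t-critical = ±2.663
Decision: reject H₀

Answer: t = 3.3302, reject H₀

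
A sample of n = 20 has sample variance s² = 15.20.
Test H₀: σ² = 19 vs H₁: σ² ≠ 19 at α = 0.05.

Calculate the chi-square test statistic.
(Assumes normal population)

Answer: χ² = 15.2000, fail to reject H₀

Derivation:
df = n - 1 = 19
χ² = (n-1)s²/σ₀² = 19×15.20/19 = 15.2000
Critical values: χ²_{0.975,19} = 8.907, χ²_{0.025,19} = 32.852
Rejection region: χ² < 8.907 or χ² > 32.852
Decision: fail to reject H₀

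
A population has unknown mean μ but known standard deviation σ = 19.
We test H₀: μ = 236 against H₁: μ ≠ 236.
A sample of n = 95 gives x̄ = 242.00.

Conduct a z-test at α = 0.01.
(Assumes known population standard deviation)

Standard error: SE = σ/√n = 19/√95 = 1.9494
z-statistic: z = (x̄ - μ₀)/SE = (242.00 - 236)/1.9494 = 3.0779
Critical value: ±2.576
p-value = 0.0021
Decision: reject H₀

Answer: z = 3.0779, reject H₀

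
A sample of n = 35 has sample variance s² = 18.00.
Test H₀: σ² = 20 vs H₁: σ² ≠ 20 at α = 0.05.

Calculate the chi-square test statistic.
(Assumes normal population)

df = n - 1 = 34
χ² = (n-1)s²/σ₀² = 34×18.00/20 = 30.6000
Critical values: χ²_{0.975,34} = 19.806, χ²_{0.025,34} = 51.966
Rejection region: χ² < 19.806 or χ² > 51.966
Decision: fail to reject H₀

Answer: χ² = 30.6000, fail to reject H₀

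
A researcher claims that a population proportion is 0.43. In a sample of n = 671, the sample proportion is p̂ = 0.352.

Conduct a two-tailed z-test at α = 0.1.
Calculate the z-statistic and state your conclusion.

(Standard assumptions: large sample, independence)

Answer: z = -4.0812, reject H₀

Derivation:
H₀: p = 0.43, H₁: p ≠ 0.43
Standard error: SE = √(p₀(1-p₀)/n) = √(0.43×0.57/671) = 0.019112
z-statistic: z = (p̂ - p₀)/SE = (0.352 - 0.43)/0.019112 = -4.0812
Critical value: z_0.05 = ±1.645
p-value < 0.0001
Decision: reject H₀ at α = 0.1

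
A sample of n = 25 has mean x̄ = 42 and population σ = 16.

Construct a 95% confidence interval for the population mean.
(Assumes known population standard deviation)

Answer: (35.7280, 48.2720)

Derivation:
Confidence level: 95%, α = 0.05
z_0.025 = 1.960
SE = σ/√n = 16/√25 = 3.2000
Margin of error = 1.960 × 3.2000 = 6.2720
CI: x̄ ± margin = 42 ± 6.2720
CI: (35.7280, 48.2720)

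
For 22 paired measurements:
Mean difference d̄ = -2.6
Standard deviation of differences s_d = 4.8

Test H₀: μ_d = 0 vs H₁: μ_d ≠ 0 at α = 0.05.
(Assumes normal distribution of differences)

df = n - 1 = 21
SE = s_d/√n = 4.8/√22 = 1.0234
t = d̄/SE = -2.6/1.0234 = -2.5406
Critical value: t_{0.025,21} = ±2.080
p-value ≈ 0.0190
Decision: reject H₀

Answer: t = -2.5406, reject H₀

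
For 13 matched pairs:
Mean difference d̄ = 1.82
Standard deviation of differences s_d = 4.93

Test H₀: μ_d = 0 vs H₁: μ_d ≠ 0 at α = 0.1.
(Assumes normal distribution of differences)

Answer: t = 1.3311, fail to reject H₀

Derivation:
df = n - 1 = 12
SE = s_d/√n = 4.93/√13 = 1.3673
t = d̄/SE = 1.82/1.3673 = 1.3311
Critical value: t_{0.05,12} = ±1.782
p-value ≈ 0.2079
Decision: fail to reject H₀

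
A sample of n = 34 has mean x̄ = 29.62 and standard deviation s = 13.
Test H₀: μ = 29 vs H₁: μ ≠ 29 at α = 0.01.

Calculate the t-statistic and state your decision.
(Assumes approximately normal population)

df = n - 1 = 33
SE = s/√n = 13/√34 = 2.2295
t = (x̄ - μ₀)/SE = (29.62 - 29)/2.2295 = 0.2781
Critical value: t_{0.005,33} = ±2.733
p-value ≈ 0.7827
Decision: fail to reject H₀

Answer: t = 0.2781, fail to reject H₀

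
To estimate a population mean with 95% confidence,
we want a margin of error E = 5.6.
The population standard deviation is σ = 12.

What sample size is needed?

Answer: n = 18

Derivation:
z_0.025 = 1.960
n = (z×σ/E)² = (1.960×12/5.6)²
n = 17.6400
Round up: n = 18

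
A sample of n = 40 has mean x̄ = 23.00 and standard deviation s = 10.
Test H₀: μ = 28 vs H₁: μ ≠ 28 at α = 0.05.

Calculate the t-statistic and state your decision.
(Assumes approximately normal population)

Answer: t = -3.1624, reject H₀

Derivation:
df = n - 1 = 39
SE = s/√n = 10/√40 = 1.5811
t = (x̄ - μ₀)/SE = (23.00 - 28)/1.5811 = -3.1624
Critical value: t_{0.025,39} = ±2.023
p-value ≈ 0.0030
Decision: reject H₀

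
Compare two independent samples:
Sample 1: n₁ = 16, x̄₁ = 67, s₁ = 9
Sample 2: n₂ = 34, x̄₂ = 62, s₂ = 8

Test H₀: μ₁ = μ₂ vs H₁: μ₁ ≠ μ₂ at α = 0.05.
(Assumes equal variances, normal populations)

Answer: t = 1.9810, fail to reject H₀

Derivation:
Pooled variance: s²_p = [15×9² + 33×8²]/(48) = 69.3125
s_p = 8.3254
SE = s_p×√(1/n₁ + 1/n₂) = 8.3254×√(1/16 + 1/34) = 2.5240
t = (x̄₁ - x̄₂)/SE = (67 - 62)/2.5240 = 1.9810
df = 48, t-critical = ±2.011
Decision: fail to reject H₀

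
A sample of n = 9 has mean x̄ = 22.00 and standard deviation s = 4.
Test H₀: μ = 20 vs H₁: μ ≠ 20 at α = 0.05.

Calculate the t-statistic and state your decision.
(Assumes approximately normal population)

df = n - 1 = 8
SE = s/√n = 4/√9 = 1.3333
t = (x̄ - μ₀)/SE = (22.00 - 20)/1.3333 = 1.5000
Critical value: t_{0.025,8} = ±2.306
p-value ≈ 0.1720
Decision: fail to reject H₀

Answer: t = 1.5000, fail to reject H₀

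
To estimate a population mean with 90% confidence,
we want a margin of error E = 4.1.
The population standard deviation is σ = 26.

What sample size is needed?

Answer: n = 109

Derivation:
z_0.05 = 1.645
n = (z×σ/E)² = (1.645×26/4.1)²
n = 108.8205
Round up: n = 109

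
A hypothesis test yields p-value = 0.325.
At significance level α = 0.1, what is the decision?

Compare p-value to α:
0.325 ≥ 0.1
Decision: fail to reject H₀

Answer: fail to reject H₀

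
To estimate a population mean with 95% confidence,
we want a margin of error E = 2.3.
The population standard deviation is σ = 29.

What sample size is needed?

z_0.025 = 1.960
n = (z×σ/E)² = (1.960×29/2.3)²
n = 610.7345
Round up: n = 611

Answer: n = 611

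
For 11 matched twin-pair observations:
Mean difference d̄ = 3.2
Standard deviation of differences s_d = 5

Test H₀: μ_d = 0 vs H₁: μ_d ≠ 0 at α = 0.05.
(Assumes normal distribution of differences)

df = n - 1 = 10
SE = s_d/√n = 5/√11 = 1.5076
t = d̄/SE = 3.2/1.5076 = 2.1226
Critical value: t_{0.025,10} = ±2.228
p-value ≈ 0.0598
Decision: fail to reject H₀

Answer: t = 2.1226, fail to reject H₀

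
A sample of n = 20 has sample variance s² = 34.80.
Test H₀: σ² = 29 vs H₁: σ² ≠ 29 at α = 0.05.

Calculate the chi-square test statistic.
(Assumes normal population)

Answer: χ² = 22.8000, fail to reject H₀

Derivation:
df = n - 1 = 19
χ² = (n-1)s²/σ₀² = 19×34.80/29 = 22.8000
Critical values: χ²_{0.975,19} = 8.907, χ²_{0.025,19} = 32.852
Rejection region: χ² < 8.907 or χ² > 32.852
Decision: fail to reject H₀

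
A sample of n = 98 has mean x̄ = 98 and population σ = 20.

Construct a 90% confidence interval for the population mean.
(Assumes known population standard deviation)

Answer: (94.6766, 101.3234)

Derivation:
Confidence level: 90%, α = 0.1
z_0.05 = 1.645
SE = σ/√n = 20/√98 = 2.0203
Margin of error = 1.645 × 2.0203 = 3.3234
CI: x̄ ± margin = 98 ± 3.3234
CI: (94.6766, 101.3234)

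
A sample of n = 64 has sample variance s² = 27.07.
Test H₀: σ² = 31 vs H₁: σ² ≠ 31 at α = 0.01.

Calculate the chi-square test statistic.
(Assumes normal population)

Answer: χ² = 55.0132, fail to reject H₀

Derivation:
df = n - 1 = 63
χ² = (n-1)s²/σ₀² = 63×27.07/31 = 55.0132
Critical values: χ²_{0.995,63} = 37.838, χ²_{0.005,63} = 95.649
Rejection region: χ² < 37.838 or χ² > 95.649
Decision: fail to reject H₀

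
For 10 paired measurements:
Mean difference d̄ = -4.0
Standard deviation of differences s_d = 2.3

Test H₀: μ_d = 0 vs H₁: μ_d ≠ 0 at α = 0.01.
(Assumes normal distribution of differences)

Answer: t = -5.4998, reject H₀

Derivation:
df = n - 1 = 9
SE = s_d/√n = 2.3/√10 = 0.7273
t = d̄/SE = -4.0/0.7273 = -5.4998
Critical value: t_{0.005,9} = ±3.250
p-value ≈ 0.0004
Decision: reject H₀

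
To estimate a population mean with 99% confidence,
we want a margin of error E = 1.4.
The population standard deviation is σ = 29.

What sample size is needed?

z_0.005 = 2.576
n = (z×σ/E)² = (2.576×29/1.4)²
n = 2847.2896
Round up: n = 2848

Answer: n = 2848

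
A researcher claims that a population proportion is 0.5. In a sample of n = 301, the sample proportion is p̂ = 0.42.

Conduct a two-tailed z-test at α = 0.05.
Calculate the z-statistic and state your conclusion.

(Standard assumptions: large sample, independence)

H₀: p = 0.5, H₁: p ≠ 0.5
Standard error: SE = √(p₀(1-p₀)/n) = √(0.5×0.5/301) = 0.028820
z-statistic: z = (p̂ - p₀)/SE = (0.42 - 0.5)/0.028820 = -2.7759
Critical value: z_0.025 = ±1.960
p-value = 0.0055
Decision: reject H₀ at α = 0.05

Answer: z = -2.7759, reject H₀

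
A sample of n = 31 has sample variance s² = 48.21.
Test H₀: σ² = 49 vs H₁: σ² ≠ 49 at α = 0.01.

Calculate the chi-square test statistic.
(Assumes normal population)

df = n - 1 = 30
χ² = (n-1)s²/σ₀² = 30×48.21/49 = 29.5163
Critical values: χ²_{0.995,30} = 13.787, χ²_{0.005,30} = 53.672
Rejection region: χ² < 13.787 or χ² > 53.672
Decision: fail to reject H₀

Answer: χ² = 29.5163, fail to reject H₀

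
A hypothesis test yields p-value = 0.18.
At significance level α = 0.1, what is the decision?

Compare p-value to α:
0.18 ≥ 0.1
Decision: fail to reject H₀

Answer: fail to reject H₀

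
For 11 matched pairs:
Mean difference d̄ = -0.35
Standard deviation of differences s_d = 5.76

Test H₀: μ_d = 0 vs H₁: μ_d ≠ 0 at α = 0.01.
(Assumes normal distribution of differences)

Answer: t = -0.2015, fail to reject H₀

Derivation:
df = n - 1 = 10
SE = s_d/√n = 5.76/√11 = 1.7367
t = d̄/SE = -0.35/1.7367 = -0.2015
Critical value: t_{0.005,10} = ±3.169
p-value ≈ 0.8443
Decision: fail to reject H₀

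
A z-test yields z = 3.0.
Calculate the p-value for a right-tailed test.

For z = 3.0:
p = P(Z > 3.0) = 1 - Φ(3.0) = 0.0013

Answer: p-value ≈ 0.0013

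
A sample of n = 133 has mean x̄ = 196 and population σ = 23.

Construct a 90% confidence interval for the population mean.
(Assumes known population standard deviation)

Confidence level: 90%, α = 0.1
z_0.05 = 1.645
SE = σ/√n = 23/√133 = 1.9944
Margin of error = 1.645 × 1.9944 = 3.2808
CI: x̄ ± margin = 196 ± 3.2808
CI: (192.7192, 199.2808)

Answer: (192.7192, 199.2808)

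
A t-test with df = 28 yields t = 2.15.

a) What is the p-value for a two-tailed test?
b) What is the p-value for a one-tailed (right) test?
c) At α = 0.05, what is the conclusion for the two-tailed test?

Using t-distribution with df = 28:
a) Two-tailed: p = 2×P(T > 2.15) = 0.0403
b) One-tailed: p = P(T > 2.15) = 0.0202
c) 0.0403 < 0.05, reject H₀

Answer: a) 0.0403, b) 0.0202, c) reject H₀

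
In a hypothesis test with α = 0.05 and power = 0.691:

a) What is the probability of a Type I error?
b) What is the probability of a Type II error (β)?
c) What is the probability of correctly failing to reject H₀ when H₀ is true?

Answer: a) 0.05, b) 0.309, c) 0.95

Derivation:
a) Type I error probability = α = 0.05
b) Power = P(reject H₀ | H₁ true) = 1 - β = 0.691, so Type II error probability = β = 1 - Power = 0.309
c) P(fail to reject H₀ | H₀ true) = 1 - α = 0.95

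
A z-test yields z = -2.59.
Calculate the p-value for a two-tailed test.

Answer: p-value ≈ 0.0096

Derivation:
For z = -2.59:
p = 2×P(Z > |-2.59|) = 2×(1 - Φ(2.59)) = 0.0096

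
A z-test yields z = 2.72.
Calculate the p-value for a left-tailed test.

Answer: p-value ≈ 0.9967

Derivation:
For z = 2.72:
p = P(Z < 2.72) = Φ(2.72) = 0.9967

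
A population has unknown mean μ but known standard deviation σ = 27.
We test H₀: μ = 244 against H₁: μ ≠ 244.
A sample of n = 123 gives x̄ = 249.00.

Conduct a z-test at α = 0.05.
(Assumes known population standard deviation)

Standard error: SE = σ/√n = 27/√123 = 2.4345
z-statistic: z = (x̄ - μ₀)/SE = (249.00 - 244)/2.4345 = 2.0538
Critical value: ±1.960
p-value = 0.0400
Decision: reject H₀

Answer: z = 2.0538, reject H₀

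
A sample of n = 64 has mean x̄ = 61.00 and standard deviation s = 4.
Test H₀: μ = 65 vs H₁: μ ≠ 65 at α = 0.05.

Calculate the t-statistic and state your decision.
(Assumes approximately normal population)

df = n - 1 = 63
SE = s/√n = 4/√64 = 0.5000
t = (x̄ - μ₀)/SE = (61.00 - 65)/0.5000 = -8.0000
Critical value: t_{0.025,63} = ±1.998
p-value < 0.0001
Decision: reject H₀

Answer: t = -8.0000, reject H₀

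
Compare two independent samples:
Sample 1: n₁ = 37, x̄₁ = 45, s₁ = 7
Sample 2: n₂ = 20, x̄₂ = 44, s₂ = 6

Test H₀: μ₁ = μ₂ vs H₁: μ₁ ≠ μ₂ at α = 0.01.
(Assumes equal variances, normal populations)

Answer: t = 0.5401, fail to reject H₀

Derivation:
Pooled variance: s²_p = [36×7² + 19×6²]/(55) = 44.5091
s_p = 6.6715
SE = s_p×√(1/n₁ + 1/n₂) = 6.6715×√(1/37 + 1/20) = 1.8516
t = (x̄₁ - x̄₂)/SE = (45 - 44)/1.8516 = 0.5401
df = 55, t-critical = ±2.668
Decision: fail to reject H₀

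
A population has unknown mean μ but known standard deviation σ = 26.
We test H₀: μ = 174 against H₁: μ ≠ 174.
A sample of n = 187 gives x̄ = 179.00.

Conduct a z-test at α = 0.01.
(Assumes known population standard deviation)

Standard error: SE = σ/√n = 26/√187 = 1.9013
z-statistic: z = (x̄ - μ₀)/SE = (179.00 - 174)/1.9013 = 2.6298
Critical value: ±2.576
p-value = 0.0085
Decision: reject H₀

Answer: z = 2.6298, reject H₀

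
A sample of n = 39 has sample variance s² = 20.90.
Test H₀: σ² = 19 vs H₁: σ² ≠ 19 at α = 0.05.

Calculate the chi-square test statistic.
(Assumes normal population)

Answer: χ² = 41.8000, fail to reject H₀

Derivation:
df = n - 1 = 38
χ² = (n-1)s²/σ₀² = 38×20.90/19 = 41.8000
Critical values: χ²_{0.975,38} = 22.878, χ²_{0.025,38} = 56.896
Rejection region: χ² < 22.878 or χ² > 56.896
Decision: fail to reject H₀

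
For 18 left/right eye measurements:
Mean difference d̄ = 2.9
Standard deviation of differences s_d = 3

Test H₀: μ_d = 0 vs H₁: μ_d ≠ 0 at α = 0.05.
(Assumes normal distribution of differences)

Answer: t = 4.1013, reject H₀

Derivation:
df = n - 1 = 17
SE = s_d/√n = 3/√18 = 0.7071
t = d̄/SE = 2.9/0.7071 = 4.1013
Critical value: t_{0.025,17} = ±2.110
p-value ≈ 0.0007
Decision: reject H₀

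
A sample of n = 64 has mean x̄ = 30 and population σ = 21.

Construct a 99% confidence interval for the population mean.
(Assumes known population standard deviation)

Answer: (23.2380, 36.7620)

Derivation:
Confidence level: 99%, α = 0.01
z_0.005 = 2.576
SE = σ/√n = 21/√64 = 2.6250
Margin of error = 2.576 × 2.6250 = 6.7620
CI: x̄ ± margin = 30 ± 6.7620
CI: (23.2380, 36.7620)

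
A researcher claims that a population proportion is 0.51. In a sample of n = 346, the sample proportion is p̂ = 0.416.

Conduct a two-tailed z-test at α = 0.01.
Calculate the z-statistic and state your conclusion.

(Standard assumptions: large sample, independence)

H₀: p = 0.51, H₁: p ≠ 0.51
Standard error: SE = √(p₀(1-p₀)/n) = √(0.51×0.49/346) = 0.026875
z-statistic: z = (p̂ - p₀)/SE = (0.416 - 0.51)/0.026875 = -3.4977
Critical value: z_0.005 = ±2.576
p-value = 0.0005
Decision: reject H₀ at α = 0.01

Answer: z = -3.4977, reject H₀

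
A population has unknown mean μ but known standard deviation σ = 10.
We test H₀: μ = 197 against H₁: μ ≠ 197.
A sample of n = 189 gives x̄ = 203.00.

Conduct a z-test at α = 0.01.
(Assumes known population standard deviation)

Standard error: SE = σ/√n = 10/√189 = 0.7274
z-statistic: z = (x̄ - μ₀)/SE = (203.00 - 197)/0.7274 = 8.2486
Critical value: ±2.576
p-value < 0.0001
Decision: reject H₀

Answer: z = 8.2486, reject H₀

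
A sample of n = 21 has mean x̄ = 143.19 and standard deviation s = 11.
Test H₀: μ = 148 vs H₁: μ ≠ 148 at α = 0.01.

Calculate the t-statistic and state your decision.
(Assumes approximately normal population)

Answer: t = -2.0038, fail to reject H₀

Derivation:
df = n - 1 = 20
SE = s/√n = 11/√21 = 2.4004
t = (x̄ - μ₀)/SE = (143.19 - 148)/2.4004 = -2.0038
Critical value: t_{0.005,20} = ±2.845
p-value ≈ 0.0588
Decision: fail to reject H₀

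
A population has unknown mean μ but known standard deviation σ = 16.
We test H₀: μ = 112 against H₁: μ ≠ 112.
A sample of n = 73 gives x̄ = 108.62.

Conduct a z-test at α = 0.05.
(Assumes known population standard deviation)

Standard error: SE = σ/√n = 16/√73 = 1.8727
z-statistic: z = (x̄ - μ₀)/SE = (108.62 - 112)/1.8727 = -1.8049
Critical value: ±1.960
p-value = 0.0711
Decision: fail to reject H₀

Answer: z = -1.8049, fail to reject H₀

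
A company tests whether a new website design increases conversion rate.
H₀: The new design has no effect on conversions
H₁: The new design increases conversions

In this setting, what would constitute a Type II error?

A Type I error (probability α) occurs when we reject a true H₀.
A Type II error (probability β) occurs when we fail to reject a false H₀.

Answer: Keeping the old design when the new one would have increased conversions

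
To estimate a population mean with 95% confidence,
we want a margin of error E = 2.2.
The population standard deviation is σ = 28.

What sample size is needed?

z_0.025 = 1.960
n = (z×σ/E)² = (1.960×28/2.2)²
n = 622.2757
Round up: n = 623

Answer: n = 623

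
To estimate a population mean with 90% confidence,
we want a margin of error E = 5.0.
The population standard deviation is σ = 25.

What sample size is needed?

Answer: n = 68

Derivation:
z_0.05 = 1.645
n = (z×σ/E)² = (1.645×25/5.0)²
n = 67.6506
Round up: n = 68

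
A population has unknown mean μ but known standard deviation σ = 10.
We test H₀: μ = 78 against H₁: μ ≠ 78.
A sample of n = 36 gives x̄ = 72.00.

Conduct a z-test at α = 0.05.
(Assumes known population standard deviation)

Answer: z = -3.5999, reject H₀

Derivation:
Standard error: SE = σ/√n = 10/√36 = 1.6667
z-statistic: z = (x̄ - μ₀)/SE = (72.00 - 78)/1.6667 = -3.5999
Critical value: ±1.960
p-value = 0.0003
Decision: reject H₀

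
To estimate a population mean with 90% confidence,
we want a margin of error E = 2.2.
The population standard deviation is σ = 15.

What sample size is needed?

Answer: n = 126

Derivation:
z_0.05 = 1.645
n = (z×σ/E)² = (1.645×15/2.2)²
n = 125.7966
Round up: n = 126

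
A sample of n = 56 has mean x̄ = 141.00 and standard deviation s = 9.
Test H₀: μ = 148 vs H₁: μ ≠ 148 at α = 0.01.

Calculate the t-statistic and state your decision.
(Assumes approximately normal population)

Answer: t = -5.8202, reject H₀

Derivation:
df = n - 1 = 55
SE = s/√n = 9/√56 = 1.2027
t = (x̄ - μ₀)/SE = (141.00 - 148)/1.2027 = -5.8202
Critical value: t_{0.005,55} = ±2.668
p-value < 0.0001
Decision: reject H₀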